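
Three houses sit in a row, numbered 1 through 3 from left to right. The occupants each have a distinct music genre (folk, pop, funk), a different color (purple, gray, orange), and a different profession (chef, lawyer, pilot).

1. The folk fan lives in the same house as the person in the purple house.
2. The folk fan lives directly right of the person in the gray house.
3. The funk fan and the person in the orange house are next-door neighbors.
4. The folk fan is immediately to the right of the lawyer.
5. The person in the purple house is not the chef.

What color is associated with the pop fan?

orange

The folk fan is narrowed to house 2 or 3; consider each.
Placing it in house 2 leads to a contradiction, so it's in house 3.
The person in the purple house is in house 3 (clue 1).
From clue 2, the person in the gray house must be in house 2.
Clue 4: the lawyer is in house 2.
So house 1 gets orange for color.
The only profession still possible for house 3 is pilot.
Clue 3 places the funk fan in house 2.
That leaves pop as the music genre for house 1.
The only profession still possible for house 1 is chef.
So: house 1 = pop/orange/chef, house 2 = funk/gray/lawyer, house 3 = folk/purple/pilot.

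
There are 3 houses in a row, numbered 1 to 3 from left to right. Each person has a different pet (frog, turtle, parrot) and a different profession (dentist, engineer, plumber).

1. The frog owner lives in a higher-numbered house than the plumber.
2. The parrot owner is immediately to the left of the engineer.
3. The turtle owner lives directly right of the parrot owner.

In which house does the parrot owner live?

House 1 pet: only parrot fits.
By clue 2, the engineer is in house 2.
Clue 3: the turtle owner is in house 2.
House 3 pet: only frog fits.
House 1 profession: only plumber fits.
The only profession still possible for house 3 is dentist.
So: house 1 = parrot/plumber, house 2 = turtle/engineer, house 3 = frog/dentist.

1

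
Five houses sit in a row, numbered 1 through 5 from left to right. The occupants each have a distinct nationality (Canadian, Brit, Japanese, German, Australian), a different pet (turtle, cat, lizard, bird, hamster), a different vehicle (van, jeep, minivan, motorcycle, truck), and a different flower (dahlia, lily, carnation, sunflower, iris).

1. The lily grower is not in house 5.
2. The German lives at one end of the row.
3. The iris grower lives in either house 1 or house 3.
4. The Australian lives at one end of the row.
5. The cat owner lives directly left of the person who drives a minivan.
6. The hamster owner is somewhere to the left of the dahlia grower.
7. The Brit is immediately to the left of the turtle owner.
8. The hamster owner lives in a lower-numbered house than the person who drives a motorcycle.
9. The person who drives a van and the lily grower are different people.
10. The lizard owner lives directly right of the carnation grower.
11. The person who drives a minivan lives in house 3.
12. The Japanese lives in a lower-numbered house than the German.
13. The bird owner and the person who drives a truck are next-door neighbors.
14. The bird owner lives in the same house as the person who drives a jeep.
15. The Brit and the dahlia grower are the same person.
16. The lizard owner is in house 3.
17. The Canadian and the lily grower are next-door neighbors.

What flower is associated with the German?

sunflower

From clue 11, the person who drives a minivan must be in house 3.
From clue 12, the German must be in house 5.
Clue 16: the lizard owner is in house 3.
The only nationality still possible for house 1 is Australian.
The only flower still possible for house 5 is sunflower.
From clue 5, the cat owner must be in house 2.
Clue 10 places the carnation grower in house 2.
House 1 pet: only hamster fits.
That leaves van as the vehicle for house 1.
The only vehicle still possible for house 2 is motorcycle.
House 1's flower must be iris (nothing else left).
The Brit is narrowed to house 3 or 4; consider each.
Placing it in house 3 leads to a contradiction, so it's in house 4.
Clue 7: the turtle owner is in house 5.
Clue 15 places the dahlia grower in house 4.
That leaves bird as the pet for house 4.
The only flower still possible for house 3 is lily.
By clue 13, the person who drives a truck is in house 5.
From clue 14, the person who drives a jeep must be in house 4.
From clue 17, the Canadian must be in house 2.
House 3's nationality must be Japanese (nothing else left).
So: house 1 = Australian/hamster/van/iris, house 2 = Canadian/cat/motorcycle/carnation, house 3 = Japanese/lizard/minivan/lily, house 4 = Brit/bird/jeep/dahlia, house 5 = German/turtle/truck/sunflower.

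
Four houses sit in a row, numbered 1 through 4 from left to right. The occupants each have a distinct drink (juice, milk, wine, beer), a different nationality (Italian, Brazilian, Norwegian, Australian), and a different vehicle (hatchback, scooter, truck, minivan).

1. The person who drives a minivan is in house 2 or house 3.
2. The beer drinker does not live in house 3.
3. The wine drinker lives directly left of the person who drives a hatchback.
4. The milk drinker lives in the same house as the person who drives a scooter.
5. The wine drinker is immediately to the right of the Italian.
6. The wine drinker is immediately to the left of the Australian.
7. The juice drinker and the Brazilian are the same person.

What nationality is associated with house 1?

The wine drinker is narrowed to house 2 or 3; consider each.
Placing it in house 2 leads to a contradiction, so it's in house 3.
The person who drives a hatchback is in house 4 (clue 3).
From clue 5, the Italian must be in house 2.
By clue 6, the Australian is in house 4.
By clue 7, the juice drinker is in house 1.
The Brazilian is in house 1 (clue 7).
That leaves milk as the drink for house 2.
The only drink still possible for house 4 is beer.
The only nationality still possible for house 3 is Norwegian.
From clue 4, the person who drives a scooter must be in house 2.
So house 1 gets truck for vehicle.
The only vehicle still possible for house 3 is minivan.
So: house 1 = juice/Brazilian/truck, house 2 = milk/Italian/scooter, house 3 = wine/Norwegian/minivan, house 4 = beer/Australian/hatchback.

Brazilian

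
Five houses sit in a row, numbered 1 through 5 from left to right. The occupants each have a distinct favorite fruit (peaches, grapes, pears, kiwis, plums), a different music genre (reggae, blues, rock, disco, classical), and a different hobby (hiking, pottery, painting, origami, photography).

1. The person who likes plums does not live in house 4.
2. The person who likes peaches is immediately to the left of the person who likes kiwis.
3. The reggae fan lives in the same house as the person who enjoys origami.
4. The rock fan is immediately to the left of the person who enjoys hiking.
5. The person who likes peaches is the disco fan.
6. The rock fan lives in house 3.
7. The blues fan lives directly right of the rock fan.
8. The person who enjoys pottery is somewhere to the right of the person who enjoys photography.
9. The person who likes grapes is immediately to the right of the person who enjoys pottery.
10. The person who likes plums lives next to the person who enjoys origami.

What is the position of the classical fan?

By clue 6, the rock fan is in house 3.
By clue 7, the blues fan is in house 4.
From clue 4, the person who enjoys hiking must be in house 4.
The only music genre still possible for house 5 is classical.
That leaves painting as the hobby for house 5.
The only favorite fruit still possible for house 5 is pears.
House 3's hobby must be pottery (nothing else left).
By clue 9, the person who likes grapes is in house 4.
The person who likes kiwis is narrowed to house 2 or 3; consider each.
Placing it in house 3 leads to a contradiction, so it's in house 2.
Clue 2: the person who likes peaches is in house 1.
The disco fan is in house 1 (clue 5).
House 3's favorite fruit must be plums (nothing else left).
House 2 music genre: only reggae fits.
The person who enjoys origami is in house 2 (clue 3).
House 1 hobby: only photography fits.
So: house 1 = peaches/disco/photography, house 2 = kiwis/reggae/origami, house 3 = plums/rock/pottery, house 4 = grapes/blues/hiking, house 5 = pears/classical/painting.

5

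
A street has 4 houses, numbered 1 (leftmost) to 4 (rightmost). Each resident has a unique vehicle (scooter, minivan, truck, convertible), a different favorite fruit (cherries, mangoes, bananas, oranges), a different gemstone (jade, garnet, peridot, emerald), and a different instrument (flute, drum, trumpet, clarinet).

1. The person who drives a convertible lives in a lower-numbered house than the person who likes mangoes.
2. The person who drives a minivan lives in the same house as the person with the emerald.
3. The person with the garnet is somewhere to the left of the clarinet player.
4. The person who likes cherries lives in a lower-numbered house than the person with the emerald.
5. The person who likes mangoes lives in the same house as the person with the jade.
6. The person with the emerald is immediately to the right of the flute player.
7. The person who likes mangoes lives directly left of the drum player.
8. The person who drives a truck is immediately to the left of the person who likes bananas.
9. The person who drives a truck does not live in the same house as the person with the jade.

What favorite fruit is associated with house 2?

The person who drives a convertible is narrowed to house 1 or 2; consider each.
Placing it in house 1 leads to a contradiction, so it's in house 2.
From clue 1, the person who likes mangoes must be in house 3.
From clue 5, the person with the jade must be in house 3.
Clue 7: the drum player is in house 4.
The person who drives a minivan is in house 4 (clue 2).
Clue 2 places the person with the emerald in house 4.
The flute player is in house 3 (clue 6).
From clue 8, the person who likes bananas must be in house 2.
House 1's vehicle must be truck (nothing else left).
So house 3 gets scooter for vehicle.
House 4 favorite fruit: only oranges fits.
House 1 instrument: only trumpet fits.
That leaves clarinet as the instrument for house 2.
Clue 3: the person with the garnet is in house 1.
The only favorite fruit still possible for house 1 is cherries.
House 2's gemstone must be peridot (nothing else left).
So: house 1 = truck/cherries/garnet/trumpet, house 2 = convertible/bananas/peridot/clarinet, house 3 = scooter/mangoes/jade/flute, house 4 = minivan/oranges/emerald/drum.

bananas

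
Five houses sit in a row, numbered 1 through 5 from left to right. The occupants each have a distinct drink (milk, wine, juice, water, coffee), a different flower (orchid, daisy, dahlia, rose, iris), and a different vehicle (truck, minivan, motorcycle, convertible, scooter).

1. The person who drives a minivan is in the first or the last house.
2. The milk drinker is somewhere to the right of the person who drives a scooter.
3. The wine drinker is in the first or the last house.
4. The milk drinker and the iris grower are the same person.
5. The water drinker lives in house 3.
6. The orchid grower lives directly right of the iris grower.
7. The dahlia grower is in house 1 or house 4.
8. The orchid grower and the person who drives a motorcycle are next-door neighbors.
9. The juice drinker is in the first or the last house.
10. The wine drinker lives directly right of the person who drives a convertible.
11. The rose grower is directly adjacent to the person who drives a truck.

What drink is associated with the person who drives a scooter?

The water drinker is in house 3 (clue 5).
From clue 10, the wine drinker must be in house 5.
From clue 10, the person who drives a convertible must be in house 4.
House 1's drink must be juice (nothing else left).
Clue 8 places the orchid grower in house 3.
By clue 8, the person who drives a motorcycle is in house 2.
So house 5 gets daisy for flower.
From clue 6, the iris grower must be in house 2.
House 1's flower must be dahlia (nothing else left).
House 4's flower must be rose (nothing else left).
The milk drinker is in house 2 (clue 4).
The only drink still possible for house 4 is coffee.
The person who drives a scooter is in house 1 (clue 2).
The only vehicle still possible for house 3 is truck.
The only vehicle still possible for house 5 is minivan.
So: house 1 = juice/dahlia/scooter, house 2 = milk/iris/motorcycle, house 3 = water/orchid/truck, house 4 = coffee/rose/convertible, house 5 = wine/daisy/minivan.

juice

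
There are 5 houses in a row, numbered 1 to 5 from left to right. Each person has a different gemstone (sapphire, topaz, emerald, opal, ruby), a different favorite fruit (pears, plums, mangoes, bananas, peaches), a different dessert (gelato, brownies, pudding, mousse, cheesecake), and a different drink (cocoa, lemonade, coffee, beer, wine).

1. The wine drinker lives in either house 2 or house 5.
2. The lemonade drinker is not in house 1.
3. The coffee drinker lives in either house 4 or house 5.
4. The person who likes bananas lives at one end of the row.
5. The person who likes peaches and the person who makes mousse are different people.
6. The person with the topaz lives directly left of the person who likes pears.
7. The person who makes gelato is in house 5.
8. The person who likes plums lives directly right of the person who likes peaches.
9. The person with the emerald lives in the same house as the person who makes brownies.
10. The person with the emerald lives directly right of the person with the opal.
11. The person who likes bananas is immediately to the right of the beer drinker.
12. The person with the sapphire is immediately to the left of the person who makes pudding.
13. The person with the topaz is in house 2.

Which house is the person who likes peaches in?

From clue 7, the person who makes gelato must be in house 5.
Clue 11 places the person who likes bananas in house 5.
By clue 11, the beer drinker is in house 4.
The person with the topaz is in house 2 (clue 13).
House 1 drink: only cocoa fits.
That leaves lemonade as the drink for house 3.
The person who likes pears is in house 3 (clue 6).
Clue 10: the person with the emerald is in house 4.
Clue 10: the person with the opal is in house 3.
House 5 gemstone: only ruby fits.
House 2's drink must be wine (nothing else left).
House 5's drink must be coffee (nothing else left).
By clue 8, the person who likes plums is in house 2.
The person who likes peaches is in house 1 (clue 8).
The person who makes brownies is in house 4 (clue 9).
From clue 12, the person who makes pudding must be in house 2.
The only gemstone still possible for house 1 is sapphire.
The only favorite fruit still possible for house 4 is mangoes.
By clue 5, the person who makes mousse is in house 3.
House 1's dessert must be cheesecake (nothing else left).
So: house 1 = sapphire/peaches/cheesecake/cocoa, house 2 = topaz/plums/pudding/wine, house 3 = opal/pears/mousse/lemonade, house 4 = emerald/mangoes/brownies/beer, house 5 = ruby/bananas/gelato/coffee.

1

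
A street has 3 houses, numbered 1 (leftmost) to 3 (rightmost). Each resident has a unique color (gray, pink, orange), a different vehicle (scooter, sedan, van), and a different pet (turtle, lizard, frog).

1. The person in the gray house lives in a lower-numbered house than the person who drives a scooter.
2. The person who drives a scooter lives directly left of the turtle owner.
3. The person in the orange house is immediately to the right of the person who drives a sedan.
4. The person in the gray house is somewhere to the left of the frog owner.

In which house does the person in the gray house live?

By clue 2, the person who drives a scooter is in house 2.
By clue 2, the turtle owner is in house 3.
So house 1 gets sedan for vehicle.
So house 3 gets van for vehicle.
House 1 pet: only lizard fits.
That leaves frog as the pet for house 2.
Clue 1 places the person in the gray house in house 1.
Clue 3: the person in the orange house is in house 2.
So house 3 gets pink for color.
So: house 1 = gray/sedan/lizard, house 2 = orange/scooter/frog, house 3 = pink/van/turtle.

1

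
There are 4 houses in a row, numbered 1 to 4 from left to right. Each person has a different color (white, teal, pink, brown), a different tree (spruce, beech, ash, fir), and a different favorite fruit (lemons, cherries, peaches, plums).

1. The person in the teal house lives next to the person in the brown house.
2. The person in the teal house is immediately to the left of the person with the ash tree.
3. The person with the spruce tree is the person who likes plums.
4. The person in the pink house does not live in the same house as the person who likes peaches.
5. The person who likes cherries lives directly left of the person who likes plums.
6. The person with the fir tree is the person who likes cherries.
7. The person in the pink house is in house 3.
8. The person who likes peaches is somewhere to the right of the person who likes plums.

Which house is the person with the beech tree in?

By clue 7, the person in the pink house is in house 3.
From clue 4, the person who likes peaches must be in house 4.
House 4 color: only white fits.
House 4's tree must be beech (nothing else left).
House 1's tree must be fir (nothing else left).
Clue 6 places the person who likes cherries in house 1.
Clue 5: the person who likes plums is in house 2.
The only favorite fruit still possible for house 3 is lemons.
By clue 3, the person with the spruce tree is in house 2.
House 3 tree: only ash fits.
By clue 2, the person in the teal house is in house 2.
So house 1 gets brown for color.
So: house 1 = brown/fir/cherries, house 2 = teal/spruce/plums, house 3 = pink/ash/lemons, house 4 = white/beech/peaches.

4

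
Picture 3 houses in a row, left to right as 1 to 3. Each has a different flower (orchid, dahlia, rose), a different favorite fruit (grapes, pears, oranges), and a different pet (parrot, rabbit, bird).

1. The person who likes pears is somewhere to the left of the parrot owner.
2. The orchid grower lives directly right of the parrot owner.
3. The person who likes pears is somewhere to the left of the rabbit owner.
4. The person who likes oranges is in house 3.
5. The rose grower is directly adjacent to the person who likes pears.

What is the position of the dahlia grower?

1

The orchid grower is in house 3 (clue 2).
Clue 2 places the parrot owner in house 2.
By clue 4, the person who likes oranges is in house 3.
The only pet still possible for house 1 is bird.
So house 3 gets rabbit for pet.
The person who likes pears is in house 1 (clue 1).
By clue 5, the rose grower is in house 2.
The only flower still possible for house 1 is dahlia.
House 2's favorite fruit must be grapes (nothing else left).
So: house 1 = dahlia/pears/bird, house 2 = rose/grapes/parrot, house 3 = orchid/oranges/rabbit.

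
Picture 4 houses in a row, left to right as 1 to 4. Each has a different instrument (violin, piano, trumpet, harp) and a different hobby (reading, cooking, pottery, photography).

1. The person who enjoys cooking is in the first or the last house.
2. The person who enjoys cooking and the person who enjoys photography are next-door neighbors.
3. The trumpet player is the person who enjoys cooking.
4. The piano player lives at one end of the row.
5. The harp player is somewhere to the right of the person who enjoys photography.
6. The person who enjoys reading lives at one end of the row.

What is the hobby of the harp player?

The only instrument still possible for house 2 is violin.
House 3 instrument: only harp fits.
Clue 5: the person who enjoys photography is in house 2.
House 3's hobby must be pottery (nothing else left).
From clue 2, the person who enjoys cooking must be in house 1.
From clue 3, the trumpet player must be in house 1.
House 4's instrument must be piano (nothing else left).
So house 4 gets reading for hobby.
So: house 1 = trumpet/cooking, house 2 = violin/photography, house 3 = harp/pottery, house 4 = piano/reading.

pottery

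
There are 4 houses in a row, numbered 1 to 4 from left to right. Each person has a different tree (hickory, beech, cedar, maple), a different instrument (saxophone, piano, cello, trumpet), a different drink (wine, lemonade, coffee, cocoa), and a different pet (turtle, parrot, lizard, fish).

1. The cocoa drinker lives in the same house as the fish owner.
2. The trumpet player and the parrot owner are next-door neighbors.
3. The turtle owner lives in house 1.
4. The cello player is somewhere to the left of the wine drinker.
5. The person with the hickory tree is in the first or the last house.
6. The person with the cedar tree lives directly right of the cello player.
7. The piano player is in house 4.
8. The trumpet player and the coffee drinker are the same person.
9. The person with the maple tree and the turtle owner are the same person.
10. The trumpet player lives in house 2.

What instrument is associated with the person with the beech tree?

The turtle owner is in house 1 (clue 3).
The piano player is in house 4 (clue 7).
From clue 9, the person with the maple tree must be in house 1.
The trumpet player is in house 2 (clue 10).
The parrot owner is in house 3 (clue 2).
Clue 8: the coffee drinker is in house 2.
House 2's tree must be cedar (nothing else left).
House 3's tree must be beech (nothing else left).
House 4 tree: only hickory fits.
That leaves lemonade as the drink for house 1.
Clue 1 places the cocoa drinker in house 4.
Clue 1: the fish owner is in house 4.
Clue 6 places the cello player in house 1.
So house 3 gets saxophone for instrument.
The only drink still possible for house 3 is wine.
So house 2 gets lizard for pet.
So: house 1 = maple/cello/lemonade/turtle, house 2 = cedar/trumpet/coffee/lizard, house 3 = beech/saxophone/wine/parrot, house 4 = hickory/piano/cocoa/fish.

saxophone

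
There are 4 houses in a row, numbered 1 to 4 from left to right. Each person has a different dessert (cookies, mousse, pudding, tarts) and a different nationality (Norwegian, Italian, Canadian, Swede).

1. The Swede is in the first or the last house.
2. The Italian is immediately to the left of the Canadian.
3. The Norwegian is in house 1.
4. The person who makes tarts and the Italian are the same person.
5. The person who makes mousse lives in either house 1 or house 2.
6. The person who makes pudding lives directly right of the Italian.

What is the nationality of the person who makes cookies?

Clue 3: the Norwegian is in house 1.
That leaves Swede as the nationality for house 4.
By clue 2, the Italian is in house 2.
The Canadian is in house 3 (clue 2).
Clue 4: the person who makes tarts is in house 2.
The person who makes pudding is in house 3 (clue 6).
The only dessert still possible for house 4 is cookies.
House 1's dessert must be mousse (nothing else left).
So: house 1 = mousse/Norwegian, house 2 = tarts/Italian, house 3 = pudding/Canadian, house 4 = cookies/Swede.

Swede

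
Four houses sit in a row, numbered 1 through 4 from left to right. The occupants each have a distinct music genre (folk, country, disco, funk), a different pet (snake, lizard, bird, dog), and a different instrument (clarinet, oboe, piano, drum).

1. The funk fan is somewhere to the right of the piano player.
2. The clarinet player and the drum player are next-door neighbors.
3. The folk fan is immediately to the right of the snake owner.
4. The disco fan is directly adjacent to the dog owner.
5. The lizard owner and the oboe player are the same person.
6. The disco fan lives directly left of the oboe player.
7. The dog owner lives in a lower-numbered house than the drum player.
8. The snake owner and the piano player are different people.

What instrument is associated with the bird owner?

piano

The disco fan is narrowed to house 1 or 2 or 3; consider each.
Placing it in house 1 and house 2 leads to a contradiction, so it's in house 3.
From clue 4, the dog owner must be in house 2.
By clue 6, the oboe player is in house 4.
House 1's music genre must be country (nothing else left).
The only instrument still possible for house 3 is drum.
Clue 2 places the clarinet player in house 2.
Clue 5: the lizard owner is in house 4.
The only instrument still possible for house 1 is piano.
By clue 8, the snake owner is in house 3.
House 1's pet must be bird (nothing else left).
Clue 3: the folk fan is in house 4.
The only music genre still possible for house 2 is funk.
So: house 1 = country/bird/piano, house 2 = funk/dog/clarinet, house 3 = disco/snake/drum, house 4 = folk/lizard/oboe.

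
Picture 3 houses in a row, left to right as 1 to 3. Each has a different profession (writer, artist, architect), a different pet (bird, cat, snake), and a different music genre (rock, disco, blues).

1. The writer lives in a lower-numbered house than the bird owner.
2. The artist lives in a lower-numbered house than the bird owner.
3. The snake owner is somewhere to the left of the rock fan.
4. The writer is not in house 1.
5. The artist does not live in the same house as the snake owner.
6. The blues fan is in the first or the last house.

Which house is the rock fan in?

3

From clue 4, the writer must be in house 2.
The only profession still possible for house 1 is artist.
House 3's profession must be architect (nothing else left).
The bird owner is in house 3 (clue 1).
The snake owner is in house 2 (clue 5).
House 1 pet: only cat fits.
Clue 3 places the rock fan in house 3.
The only music genre still possible for house 1 is blues.
House 2 music genre: only disco fits.
So: house 1 = artist/cat/blues, house 2 = writer/snake/disco, house 3 = architect/bird/rock.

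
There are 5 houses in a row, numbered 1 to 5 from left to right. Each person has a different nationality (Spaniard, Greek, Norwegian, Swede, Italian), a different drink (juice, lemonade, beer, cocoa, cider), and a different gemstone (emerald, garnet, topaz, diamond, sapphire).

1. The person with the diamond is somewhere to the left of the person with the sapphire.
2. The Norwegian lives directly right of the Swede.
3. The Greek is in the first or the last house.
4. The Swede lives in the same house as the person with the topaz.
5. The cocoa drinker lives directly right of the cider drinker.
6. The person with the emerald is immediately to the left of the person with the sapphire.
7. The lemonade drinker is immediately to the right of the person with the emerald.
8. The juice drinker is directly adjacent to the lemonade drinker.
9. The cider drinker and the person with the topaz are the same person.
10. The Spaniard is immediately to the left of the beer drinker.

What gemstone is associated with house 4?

The Greek is narrowed to house 1 or 5; consider each.
Placing it in house 1 leads to a contradiction, so it's in house 5.
The Norwegian is narrowed to house 2 or 3 or 4; consider each.
Placing it in house 3 and house 4 leads to a contradiction, so it's in house 2.
The Swede is in house 1 (clue 2).
Clue 4 places the person with the topaz in house 1.
By clue 9, the cider drinker is in house 1.
The cocoa drinker is in house 2 (clue 5).
The Italian is narrowed to house 3 or 4; consider each.
Placing it in house 4 leads to a contradiction, so it's in house 3.
That leaves Spaniard as the nationality for house 4.
By clue 10, the beer drinker is in house 5.
That leaves garnet as the gemstone for house 5.
House 4 gemstone: only sapphire fits.
From clue 6, the person with the emerald must be in house 3.
By clue 7, the lemonade drinker is in house 4.
The juice drinker is in house 3 (clue 8).
So house 2 gets diamond for gemstone.
So: house 1 = Swede/cider/topaz, house 2 = Norwegian/cocoa/diamond, house 3 = Italian/juice/emerald, house 4 = Spaniard/lemonade/sapphire, house 5 = Greek/beer/garnet.

sapphire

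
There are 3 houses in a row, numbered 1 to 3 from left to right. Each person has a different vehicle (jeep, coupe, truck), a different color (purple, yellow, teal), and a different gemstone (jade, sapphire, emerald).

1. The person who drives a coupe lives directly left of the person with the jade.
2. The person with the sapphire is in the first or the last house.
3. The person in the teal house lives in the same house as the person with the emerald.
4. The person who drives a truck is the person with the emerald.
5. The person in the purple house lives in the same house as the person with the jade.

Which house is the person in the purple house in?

The person who drives a coupe is narrowed to house 1 or 2; consider each.
Placing it in house 2 leads to a contradiction, so it's in house 1.
The person with the jade is in house 2 (clue 1).
Clue 5 places the person in the purple house in house 2.
Clue 4: the person who drives a truck is in house 3.
Clue 4: the person with the emerald is in house 3.
The only vehicle still possible for house 2 is jeep.
The only gemstone still possible for house 1 is sapphire.
The person in the teal house is in house 3 (clue 3).
House 1's color must be yellow (nothing else left).
So: house 1 = coupe/yellow/sapphire, house 2 = jeep/purple/jade, house 3 = truck/teal/emerald.

2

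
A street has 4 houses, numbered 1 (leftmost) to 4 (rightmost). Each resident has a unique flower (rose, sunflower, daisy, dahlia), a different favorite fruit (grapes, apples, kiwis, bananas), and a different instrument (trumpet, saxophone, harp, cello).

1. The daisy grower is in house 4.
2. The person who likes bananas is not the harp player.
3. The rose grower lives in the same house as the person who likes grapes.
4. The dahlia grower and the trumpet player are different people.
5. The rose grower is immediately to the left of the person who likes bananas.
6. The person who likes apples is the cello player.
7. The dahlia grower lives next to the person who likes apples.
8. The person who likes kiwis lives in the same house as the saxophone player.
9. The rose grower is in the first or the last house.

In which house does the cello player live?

4

The daisy grower is in house 4 (clue 1).
By clue 9, the rose grower is in house 1.
By clue 3, the person who likes grapes is in house 1.
By clue 5, the person who likes bananas is in house 2.
The only instrument still possible for house 2 is trumpet.
Clue 4 places the dahlia grower in house 3.
From clue 7, the person who likes apples must be in house 4.
The only flower still possible for house 2 is sunflower.
So house 3 gets kiwis for favorite fruit.
So house 1 gets harp for instrument.
The cello player is in house 4 (clue 6).
The saxophone player is in house 3 (clue 8).
So: house 1 = rose/grapes/harp, house 2 = sunflower/bananas/trumpet, house 3 = dahlia/kiwis/saxophone, house 4 = daisy/apples/cello.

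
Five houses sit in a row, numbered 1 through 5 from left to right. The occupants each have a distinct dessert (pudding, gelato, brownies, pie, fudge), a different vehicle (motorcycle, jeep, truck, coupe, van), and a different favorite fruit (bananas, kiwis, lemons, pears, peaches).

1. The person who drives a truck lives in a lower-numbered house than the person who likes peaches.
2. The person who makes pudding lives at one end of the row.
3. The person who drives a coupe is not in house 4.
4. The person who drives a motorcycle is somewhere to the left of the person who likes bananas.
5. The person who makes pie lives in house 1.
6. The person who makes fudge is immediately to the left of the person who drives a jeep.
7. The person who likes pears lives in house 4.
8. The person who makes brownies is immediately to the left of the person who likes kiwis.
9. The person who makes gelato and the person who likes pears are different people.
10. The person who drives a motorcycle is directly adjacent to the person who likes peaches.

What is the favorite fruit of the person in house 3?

Clue 5: the person who makes pie is in house 1.
Clue 7: the person who likes pears is in house 4.
That leaves lemons as the favorite fruit for house 1.
So house 5 gets pudding for dessert.
The person who makes brownies is narrowed to house 2 or 4; consider each.
Placing it in house 4 leads to a contradiction, so it's in house 2.
The person who likes kiwis is in house 3 (clue 8).
So house 4 gets fudge for dessert.
Clue 6: the person who drives a jeep is in house 5.
So house 3 gets gelato for dessert.
The person who likes bananas is narrowed to house 2 or 5; consider each.
Placing it in house 2 leads to a contradiction, so it's in house 5.
That leaves peaches as the favorite fruit for house 2.
Clue 1 places the person who drives a truck in house 1.
So house 4 gets van for vehicle.
House 2 vehicle: only coupe fits.
The only vehicle still possible for house 3 is motorcycle.
So: house 1 = pie/truck/lemons, house 2 = brownies/coupe/peaches, house 3 = gelato/motorcycle/kiwis, house 4 = fudge/van/pears, house 5 = pudding/jeep/bananas.

kiwis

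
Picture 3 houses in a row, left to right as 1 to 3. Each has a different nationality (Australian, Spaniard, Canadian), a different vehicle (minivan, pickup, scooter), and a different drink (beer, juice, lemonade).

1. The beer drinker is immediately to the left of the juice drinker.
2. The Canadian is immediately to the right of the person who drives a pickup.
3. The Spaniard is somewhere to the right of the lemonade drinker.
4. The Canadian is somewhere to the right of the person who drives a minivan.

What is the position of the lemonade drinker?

That leaves Australian as the nationality for house 1.
That leaves scooter as the vehicle for house 3.
House 3 drink: only juice fits.
The beer drinker is in house 2 (clue 1).
The only drink still possible for house 1 is lemonade.
The Canadian is narrowed to house 2 or 3; consider each.
Placing it in house 2 leads to a contradiction, so it's in house 3.
Clue 2: the person who drives a pickup is in house 2.
House 2 nationality: only Spaniard fits.
House 1's vehicle must be minivan (nothing else left).
So: house 1 = Australian/minivan/lemonade, house 2 = Spaniard/pickup/beer, house 3 = Canadian/scooter/juice.

1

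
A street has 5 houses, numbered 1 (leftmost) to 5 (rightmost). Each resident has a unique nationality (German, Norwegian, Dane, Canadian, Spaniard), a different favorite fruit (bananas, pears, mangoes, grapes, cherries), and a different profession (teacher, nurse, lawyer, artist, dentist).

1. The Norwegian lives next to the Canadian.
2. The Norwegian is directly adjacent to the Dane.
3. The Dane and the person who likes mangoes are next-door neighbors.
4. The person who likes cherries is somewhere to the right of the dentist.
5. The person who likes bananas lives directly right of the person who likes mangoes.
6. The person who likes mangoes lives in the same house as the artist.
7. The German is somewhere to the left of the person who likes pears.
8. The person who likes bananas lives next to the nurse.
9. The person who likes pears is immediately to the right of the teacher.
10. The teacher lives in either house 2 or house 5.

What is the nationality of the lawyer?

The teacher is in house 2 (clue 10).
Clue 9: the person who likes pears is in house 3.
The only profession still possible for house 5 is lawyer.
The German is narrowed to house 1 or 2; consider each.
Placing it in house 2 leads to a contradiction, so it's in house 1.
The person who likes bananas is narrowed to house 2 or 5; consider each.
Placing it in house 5 leads to a contradiction, so it's in house 2.
From clue 5, the person who likes mangoes must be in house 1.
Clue 6 places the artist in house 1.
House 4's profession must be dentist (nothing else left).
The Dane is in house 2 (clue 3).
By clue 4, the person who likes cherries is in house 5.
House 4 favorite fruit: only grapes fits.
That leaves nurse as the profession for house 3.
Clue 2 places the Norwegian in house 3.
Clue 1: the Canadian is in house 4.
House 5 nationality: only Spaniard fits.
So: house 1 = German/mangoes/artist, house 2 = Dane/bananas/teacher, house 3 = Norwegian/pears/nurse, house 4 = Canadian/grapes/dentist, house 5 = Spaniard/cherries/lawyer.

Spaniard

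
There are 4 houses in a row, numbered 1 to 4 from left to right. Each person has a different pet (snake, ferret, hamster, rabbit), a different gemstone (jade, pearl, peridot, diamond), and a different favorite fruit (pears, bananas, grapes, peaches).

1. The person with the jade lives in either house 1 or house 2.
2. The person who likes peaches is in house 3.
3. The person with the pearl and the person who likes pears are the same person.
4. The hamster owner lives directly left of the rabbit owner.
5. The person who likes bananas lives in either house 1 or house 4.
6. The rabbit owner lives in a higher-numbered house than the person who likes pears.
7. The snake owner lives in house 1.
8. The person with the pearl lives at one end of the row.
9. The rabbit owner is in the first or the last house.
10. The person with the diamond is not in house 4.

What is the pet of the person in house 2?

From clue 2, the person who likes peaches must be in house 3.
Clue 7 places the snake owner in house 1.
Clue 9 places the rabbit owner in house 4.
Clue 3 places the person with the pearl in house 1.
Clue 3: the person who likes pears is in house 1.
Clue 4 places the hamster owner in house 3.
So house 2 gets ferret for pet.
That leaves peridot as the gemstone for house 4.
That leaves grapes as the favorite fruit for house 2.
That leaves bananas as the favorite fruit for house 4.
The only gemstone still possible for house 2 is jade.
House 3's gemstone must be diamond (nothing else left).
So: house 1 = snake/pearl/pears, house 2 = ferret/jade/grapes, house 3 = hamster/diamond/peaches, house 4 = rabbit/peridot/bananas.

ferret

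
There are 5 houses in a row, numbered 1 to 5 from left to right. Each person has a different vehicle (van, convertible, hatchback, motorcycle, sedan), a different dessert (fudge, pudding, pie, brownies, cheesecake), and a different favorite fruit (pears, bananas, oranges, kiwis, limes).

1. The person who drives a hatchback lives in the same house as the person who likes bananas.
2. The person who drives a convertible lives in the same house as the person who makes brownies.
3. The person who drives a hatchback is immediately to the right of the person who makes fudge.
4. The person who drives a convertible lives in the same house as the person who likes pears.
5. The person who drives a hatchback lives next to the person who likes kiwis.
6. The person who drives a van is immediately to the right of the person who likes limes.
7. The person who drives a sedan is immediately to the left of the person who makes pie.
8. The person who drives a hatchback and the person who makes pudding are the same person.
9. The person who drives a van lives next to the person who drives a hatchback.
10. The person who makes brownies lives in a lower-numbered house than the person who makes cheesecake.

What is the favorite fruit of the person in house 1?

pears

The person who drives a convertible is narrowed to house 1 or 2 or 3 or 4; consider each.
Placing it in house 2 and house 3 and house 4 leads to a contradiction, so it's in house 1.
By clue 2, the person who makes brownies is in house 1.
Clue 4: the person who likes pears is in house 1.
The person who drives a hatchback is narrowed to house 3 or 4 or 5; consider each.
Placing it in house 3 and house 4 leads to a contradiction, so it's in house 5.
Clue 1: the person who likes bananas is in house 5.
The person who makes fudge is in house 4 (clue 3).
By clue 5, the person who likes kiwis is in house 4.
The person who makes pudding is in house 5 (clue 8).
Clue 9: the person who drives a van is in house 4.
So house 2 gets cheesecake for dessert.
House 3's dessert must be pie (nothing else left).
Clue 6: the person who likes limes is in house 3.
The person who drives a sedan is in house 2 (clue 7).
House 3 vehicle: only motorcycle fits.
House 2 favorite fruit: only oranges fits.
So: house 1 = convertible/brownies/pears, house 2 = sedan/cheesecake/oranges, house 3 = motorcycle/pie/limes, house 4 = van/fudge/kiwis, house 5 = hatchback/pudding/bananas.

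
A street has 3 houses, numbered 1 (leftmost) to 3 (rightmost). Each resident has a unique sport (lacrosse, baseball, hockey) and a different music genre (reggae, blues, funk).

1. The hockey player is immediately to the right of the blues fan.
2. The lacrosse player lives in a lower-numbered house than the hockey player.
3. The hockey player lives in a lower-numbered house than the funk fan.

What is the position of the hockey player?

2

The hockey player is in house 2 (clue 3).
From clue 3, the funk fan must be in house 3.
That leaves baseball as the sport for house 3.
The blues fan is in house 1 (clue 1).
The only sport still possible for house 1 is lacrosse.
House 2 music genre: only reggae fits.
So: house 1 = lacrosse/blues, house 2 = hockey/reggae, house 3 = baseball/funk.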